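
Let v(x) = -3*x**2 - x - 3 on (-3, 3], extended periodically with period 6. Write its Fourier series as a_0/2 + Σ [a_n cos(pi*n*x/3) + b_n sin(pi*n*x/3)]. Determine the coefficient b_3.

-2/pi

b_3 = 1/3 ∫_{-3}^{3} v(x) sin(pi*x) dx.
Integrating by parts twice (tabular method), an antiderivative of (-3*x**2 - x - 3) sin(pi*x) is 3*x**2*cos(pi*x)/pi - 6*x*sin(pi*x)/pi**2 + x*cos(pi*x)/pi - sin(pi*x)/pi**2 - 6*cos(pi*x)/pi**3 + 3*cos(pi*x)/pi; evaluating from -3 to 3: ∫_{-3}^{3} (-3*x**2 - x - 3) sin(pi*x) dx = (-33/pi + 6/pi**3) - (-27/pi + 6/pi**3) = -6/pi.
Hence b_3 = (1/3)·(-6/pi) = -2/pi.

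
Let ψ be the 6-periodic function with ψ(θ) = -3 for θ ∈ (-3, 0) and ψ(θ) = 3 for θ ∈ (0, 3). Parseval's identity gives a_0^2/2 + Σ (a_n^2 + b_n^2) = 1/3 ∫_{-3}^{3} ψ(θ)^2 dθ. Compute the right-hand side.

1/3 ∫_{-3}^{3} ψ(θ)^2 dθ = 1/3 · (54) = 18.

18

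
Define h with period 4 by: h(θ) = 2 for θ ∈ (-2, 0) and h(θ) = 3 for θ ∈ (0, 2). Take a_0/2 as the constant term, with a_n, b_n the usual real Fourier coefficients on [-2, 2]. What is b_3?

2/(3*pi)

b_3 = 1/2 ∫_{-2}^{2} h(θ) sin(3*pi*θ/2) dθ.
Split the integral at the breakpoints.
Directly, an antiderivative of (2) sin(3*pi*θ/2) is -4*cos(3*pi*θ/2)/(3*pi); evaluating from -2 to 0: ∫_{-2}^{0} (2) sin(3*pi*θ/2) dθ = (-4/(3*pi)) - (4/(3*pi)) = -8/(3*pi).
Directly, an antiderivative of (3) sin(3*pi*θ/2) is -2*cos(3*pi*θ/2)/pi; evaluating from 0 to 2: ∫_{0}^{2} (3) sin(3*pi*θ/2) dθ = (2/pi) - (-2/pi) = 4/pi.
Summing the pieces and multiplying by (1/2) gives b_3 = 2/(3*pi).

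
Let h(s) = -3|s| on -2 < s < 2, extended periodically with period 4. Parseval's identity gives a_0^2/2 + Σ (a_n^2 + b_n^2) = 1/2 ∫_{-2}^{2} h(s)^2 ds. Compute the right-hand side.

1/2 ∫_{-2}^{2} h(s)^2 ds = 1/2 · (48) = 24.

24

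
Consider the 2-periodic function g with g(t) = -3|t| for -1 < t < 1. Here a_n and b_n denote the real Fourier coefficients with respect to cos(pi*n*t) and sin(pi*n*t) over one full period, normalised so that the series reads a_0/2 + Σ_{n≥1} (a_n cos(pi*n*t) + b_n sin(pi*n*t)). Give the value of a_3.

a_3 = ∫_{-1}^{1} g(t) cos(3*pi*t) dt.
g is even and cos(3*pi*t) is even, so the integrand is even and a_3 = 2 ∫_0^{1} g(t) cos(3*pi*t) dt.
Integrating by parts (boundary term plus one more integral), an antiderivative of (-3*t) cos(3*pi*t) is -t*sin(3*pi*t)/pi - cos(3*pi*t)/(3*pi**2); evaluating from 0 to 1: ∫_{0}^{1} (-3*t) cos(3*pi*t) dt = (1/(3*pi**2)) - (-1/(3*pi**2)) = 2/(3*pi**2).
Hence a_3 = 2·(2/(3*pi**2)) = 4/(3*pi**2).

4/(3*pi**2)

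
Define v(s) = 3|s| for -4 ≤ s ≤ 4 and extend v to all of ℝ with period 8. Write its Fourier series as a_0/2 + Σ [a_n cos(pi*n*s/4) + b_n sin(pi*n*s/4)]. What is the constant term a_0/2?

6

a_0 = 1/4 ∫_{-4}^{4} v(s) ds = 1/4 · (48) = 12.
So the constant term a_0/2 = 6.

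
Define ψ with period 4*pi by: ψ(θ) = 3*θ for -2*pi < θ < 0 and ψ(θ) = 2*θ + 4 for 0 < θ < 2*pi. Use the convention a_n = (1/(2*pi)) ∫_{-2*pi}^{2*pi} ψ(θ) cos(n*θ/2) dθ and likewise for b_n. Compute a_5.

a_5 = (1/(2*pi)) ∫_{-2*pi}^{2*pi} ψ(θ) cos(5*θ/2) dθ.
Split the integral at the breakpoints.
Integrating by parts (boundary term plus one more integral), an antiderivative of (3*θ) cos(5*θ/2) is 6*θ*sin(5*θ/2)/5 + 12*cos(5*θ/2)/25; evaluating from -2*pi to 0: ∫_{-2*pi}^{0} (3*θ) cos(5*θ/2) dθ = (12/25) - (-12/25) = 24/25.
Integrating by parts (boundary term plus one more integral), an antiderivative of (2*θ + 4) cos(5*θ/2) is 4*θ*sin(5*θ/2)/5 + 8*sin(5*θ/2)/5 + 8*cos(5*θ/2)/25; evaluating from 0 to 2*pi: ∫_{0}^{2*pi} (2*θ + 4) cos(5*θ/2) dθ = (-8/25) - (8/25) = -16/25.
Summing the pieces and multiplying by (1/(2*pi)) gives a_5 = 4/(25*pi).

4/(25*pi)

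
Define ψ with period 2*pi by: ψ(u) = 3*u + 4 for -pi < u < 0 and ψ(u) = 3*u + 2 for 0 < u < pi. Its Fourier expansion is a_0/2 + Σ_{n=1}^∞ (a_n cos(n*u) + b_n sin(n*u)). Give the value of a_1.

0

a_1 = 1/pi ∫_{-pi}^{pi} ψ(u) cos(u) du.
Split the integral at the breakpoints.
Integrating by parts (boundary term plus one more integral), an antiderivative of (3*u + 4) cos(u) is 3*u*sin(u) + 4*sin(u) + 3*cos(u); evaluating from -pi to 0: ∫_{-pi}^{0} (3*u + 4) cos(u) du = (3) - (-3) = 6.
Integrating by parts (boundary term plus one more integral), an antiderivative of (3*u + 2) cos(u) is 3*u*sin(u) + 2*sin(u) + 3*cos(u); evaluating from 0 to pi: ∫_{0}^{pi} (3*u + 2) cos(u) du = (-3) - (3) = -6.
Summing the pieces and multiplying by (1/pi) gives a_1 = 0.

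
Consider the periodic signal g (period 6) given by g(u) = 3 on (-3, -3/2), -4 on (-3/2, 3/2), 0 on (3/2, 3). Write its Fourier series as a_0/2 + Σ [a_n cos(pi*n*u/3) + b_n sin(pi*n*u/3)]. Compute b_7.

b_7 = 1/3 ∫_{-3}^{3} g(u) sin(7*pi*u/3) du.
Split the integral at the breakpoints.
Directly, an antiderivative of (3) sin(7*pi*u/3) is -9*cos(7*pi*u/3)/(7*pi); evaluating from -3 to -3/2: ∫_{-3}^{-3/2} (3) sin(7*pi*u/3) du = (0) - (9/(7*pi)) = -9/(7*pi).
Directly, an antiderivative of (-4) sin(7*pi*u/3) is 12*cos(7*pi*u/3)/(7*pi); evaluating from -3/2 to 3/2: ∫_{-3/2}^{3/2} (-4) sin(7*pi*u/3) du = (0) - (0) = 0.
∫_{3/2}^{3} (0) sin(7*pi*u/3) du = 0.
Summing the pieces and multiplying by (1/3) gives b_7 = -3/(7*pi).

-3/(7*pi)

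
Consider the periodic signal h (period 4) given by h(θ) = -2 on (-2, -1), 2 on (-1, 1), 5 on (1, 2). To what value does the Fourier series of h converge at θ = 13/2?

θ = 13/2 differs from θ = -3/2 by 2 full period(s), and the series is 4-periodic.
h is continuous at θ = -3/2 with value -2, so the series converges to -2 there.

-2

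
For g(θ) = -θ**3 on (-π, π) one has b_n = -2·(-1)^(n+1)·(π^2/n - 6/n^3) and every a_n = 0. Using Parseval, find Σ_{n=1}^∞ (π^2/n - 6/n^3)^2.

pi**6/14

Parseval: Σ b_n^2 = (1/π) ∫_{-π}^{π} g(θ)^2 dθ = 2*pi**6/7.
b_n^2 = 4·(π^2/n - 6/n^3)^2, so the sum equals (2*pi**6/7)/4 = pi**6/14.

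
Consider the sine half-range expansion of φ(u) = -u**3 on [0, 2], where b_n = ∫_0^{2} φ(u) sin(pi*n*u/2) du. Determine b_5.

16*(6 - 25*pi**2)/(125*pi**3)

b_5 = ∫_0^{2} (-u**3) sin(5*pi*u/2) du.
Integrating by parts three times (tabular method), an antiderivative of (-u**3) sin(5*pi*u/2) is 2*u**3*cos(5*pi*u/2)/(5*pi) - 12*u**2*sin(5*pi*u/2)/(25*pi**2) - 48*u*cos(5*pi*u/2)/(125*pi**3) + 96*sin(5*pi*u/2)/(625*pi**4); evaluating from 0 to 2: ∫_{0}^{2} (-u**3) sin(5*pi*u/2) du = (16*(6 - 25*pi**2)/(125*pi**3)) - (0) = 16*(6 - 25*pi**2)/(125*pi**3).
Hence b_5 = 16*(6 - 25*pi**2)/(125*pi**3).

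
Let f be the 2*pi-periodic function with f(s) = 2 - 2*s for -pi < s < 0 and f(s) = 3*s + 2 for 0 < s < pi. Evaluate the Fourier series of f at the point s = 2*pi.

2

s = 2*pi differs from s = 0 by 1 full period(s), and the series is 2*pi-periodic.
f is continuous at s = 0 with value 2, so the series converges to 2 there.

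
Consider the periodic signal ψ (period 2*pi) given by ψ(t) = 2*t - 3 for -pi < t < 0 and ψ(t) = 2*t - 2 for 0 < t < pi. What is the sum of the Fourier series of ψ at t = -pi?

-5/2

At t = -pi the one-sided limits are ψ(-pi^-) = -2 + 2*pi and ψ(-pi^+) = -2*pi - 3.
By Dirichlet's theorem the series converges to their average, [(-2 + 2*pi) + (-2*pi - 3)]/2 = -5/2.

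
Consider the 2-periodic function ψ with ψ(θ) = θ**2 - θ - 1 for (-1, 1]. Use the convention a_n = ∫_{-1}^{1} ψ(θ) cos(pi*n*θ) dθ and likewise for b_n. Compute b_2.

1/pi

b_2 = ∫_{-1}^{1} ψ(θ) sin(2*pi*θ) dθ.
Integrating by parts twice (tabular method), an antiderivative of (θ**2 - θ - 1) sin(2*pi*θ) is -θ**2*cos(2*pi*θ)/(2*pi) + θ*sin(2*pi*θ)/(2*pi**2) + θ*cos(2*pi*θ)/(2*pi) - sin(2*pi*θ)/(4*pi**2) + cos(2*pi*θ)/(4*pi**3) + cos(2*pi*θ)/(2*pi); evaluating from -1 to 1: ∫_{-1}^{1} (θ**2 - θ - 1) sin(2*pi*θ) dθ = ((1 + 2*pi**2)/(4*pi**3)) - ((1 - 2*pi**2)/(4*pi**3)) = 1/pi.
Hence b_2 = 1/pi.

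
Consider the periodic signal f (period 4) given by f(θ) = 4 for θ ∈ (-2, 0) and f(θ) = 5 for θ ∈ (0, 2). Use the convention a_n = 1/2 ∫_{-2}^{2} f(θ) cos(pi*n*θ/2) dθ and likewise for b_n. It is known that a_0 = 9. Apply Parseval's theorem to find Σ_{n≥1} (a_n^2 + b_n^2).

1/2

Parseval: a_0^2/2 + Σ_{n≥1} (a_n^2+b_n^2) = 1/2 ∫_{-2}^{2} f(θ)^2 dθ = 41.
Subtract a_0^2/2 = 81/2: Σ (a_n^2+b_n^2) = 1/2.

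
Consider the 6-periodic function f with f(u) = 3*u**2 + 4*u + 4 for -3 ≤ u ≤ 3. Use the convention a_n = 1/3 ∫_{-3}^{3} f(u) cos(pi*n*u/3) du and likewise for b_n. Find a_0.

a_0 = 1/3 ∫_{-3}^{3} f(u) du = 1/3 · (78) = 26.

26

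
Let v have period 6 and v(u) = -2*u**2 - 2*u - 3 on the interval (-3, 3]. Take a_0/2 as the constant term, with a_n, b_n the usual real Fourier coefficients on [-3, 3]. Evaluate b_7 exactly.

b_7 = 1/3 ∫_{-3}^{3} v(u) sin(7*pi*u/3) du.
Integrating by parts twice (tabular method), an antiderivative of (-2*u**2 - 2*u - 3) sin(7*pi*u/3) is 6*u**2*cos(7*pi*u/3)/(7*pi) - 36*u*sin(7*pi*u/3)/(49*pi**2) + 6*u*cos(7*pi*u/3)/(7*pi) - 18*sin(7*pi*u/3)/(49*pi**2) - 108*cos(7*pi*u/3)/(343*pi**3) + 9*cos(7*pi*u/3)/(7*pi); evaluating from -3 to 3: ∫_{-3}^{3} (-2*u**2 - 2*u - 3) sin(7*pi*u/3) du = (27*(4 - 147*pi**2)/(343*pi**3)) - (9*(12 - 245*pi**2)/(343*pi**3)) = -36/(7*pi).
Hence b_7 = (1/3)·(-36/(7*pi)) = -12/(7*pi).

-12/(7*pi)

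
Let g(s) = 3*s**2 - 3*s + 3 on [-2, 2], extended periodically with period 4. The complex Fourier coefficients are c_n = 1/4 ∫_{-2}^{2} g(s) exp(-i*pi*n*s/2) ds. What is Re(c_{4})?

Since g is real-valued, Re(c_{4}) = 1/4 ∫_{-2}^{2} g(s) cos(2*pi*s) ds = a_{4}/2.
Integrating by parts twice (tabular method), an antiderivative of (3*s**2 - 3*s + 3) cos(2*pi*s) is 3*s**2*sin(2*pi*s)/(2*pi) - 3*s*sin(2*pi*s)/(2*pi) + 3*s*cos(2*pi*s)/(2*pi**2) - 3*sin(2*pi*s)/(4*pi**3) + 3*sin(2*pi*s)/(2*pi) - 3*cos(2*pi*s)/(4*pi**2); evaluating from -2 to 2: ∫_{-2}^{2} (3*s**2 - 3*s + 3) cos(2*pi*s) ds = (9/(4*pi**2)) - (-15/(4*pi**2)) = 6/pi**2.
Hence Re(c_{4}) = (1/4)·(6/pi**2) = 3/(2*pi**2).

3/(2*pi**2)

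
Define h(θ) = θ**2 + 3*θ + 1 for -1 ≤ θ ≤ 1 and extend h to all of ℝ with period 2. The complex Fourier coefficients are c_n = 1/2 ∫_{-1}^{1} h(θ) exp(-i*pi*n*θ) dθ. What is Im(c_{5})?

-3/(5*pi)

Since h is real-valued, Im(c_{5}) = -1/2 ∫_{-1}^{1} h(θ) sin(5*pi*θ) dθ = -b_{5}/2.
Integrating by parts twice (tabular method), an antiderivative of (θ**2 + 3*θ + 1) sin(5*pi*θ) is -θ**2*cos(5*pi*θ)/(5*pi) + 2*θ*sin(5*pi*θ)/(25*pi**2) - 3*θ*cos(5*pi*θ)/(5*pi) + 3*sin(5*pi*θ)/(25*pi**2) - cos(5*pi*θ)/(5*pi) + 2*cos(5*pi*θ)/(125*pi**3); evaluating from -1 to 1: ∫_{-1}^{1} (θ**2 + 3*θ + 1) sin(5*pi*θ) dθ = ((-2/125 + pi**2)/pi**3) - ((-25*pi**2 - 2)/(125*pi**3)) = 6/(5*pi).
Hence Im(c_{5}) = (-1/2)·(6/(5*pi)) = -3/(5*pi).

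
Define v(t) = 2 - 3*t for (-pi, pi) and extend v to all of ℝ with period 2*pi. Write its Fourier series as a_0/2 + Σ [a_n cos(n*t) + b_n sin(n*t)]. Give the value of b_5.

-6/5

b_5 = 1/pi ∫_{-pi}^{pi} v(t) sin(5*t) dt.
Integrating by parts (boundary term plus one more integral), an antiderivative of (2 - 3*t) sin(5*t) is 3*t*cos(5*t)/5 - 3*sin(5*t)/25 - 2*cos(5*t)/5; evaluating from -pi to pi: ∫_{-pi}^{pi} (2 - 3*t) sin(5*t) dt = (2/5 - 3*pi/5) - (2/5 + 3*pi/5) = -6*pi/5.
Hence b_5 = (1/pi)·(-6*pi/5) = -6/5.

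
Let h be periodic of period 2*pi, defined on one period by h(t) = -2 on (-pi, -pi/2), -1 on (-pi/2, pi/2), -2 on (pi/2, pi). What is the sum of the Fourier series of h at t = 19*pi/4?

-2

t = 19*pi/4 differs from t = 3*pi/4 by 2 full period(s), and the series is 2*pi-periodic.
h is continuous at t = 3*pi/4 with value -2, so the series converges to -2 there.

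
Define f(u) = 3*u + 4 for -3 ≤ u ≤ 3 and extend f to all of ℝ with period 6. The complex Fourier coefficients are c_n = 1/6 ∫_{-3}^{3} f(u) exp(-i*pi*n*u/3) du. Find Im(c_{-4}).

Since f is real-valued, Im(c_{-4}) = -1/6 ∫_{-3}^{3} f(u) sin(-4*pi*u/3) du = b_{4}/2.
Integrating by parts (boundary term plus one more integral), an antiderivative of (3*u + 4) sin(-4*pi*u/3) is 9*u*cos(4*pi*u/3)/(4*pi) - 27*sin(4*pi*u/3)/(16*pi**2) + 3*cos(4*pi*u/3)/pi; evaluating from -3 to 3: ∫_{-3}^{3} (3*u + 4) sin(-4*pi*u/3) du = (39/(4*pi)) - (-15/(4*pi)) = 27/(2*pi).
Hence Im(c_{-4}) = (-1/6)·(27/(2*pi)) = -9/(4*pi).

-9/(4*pi)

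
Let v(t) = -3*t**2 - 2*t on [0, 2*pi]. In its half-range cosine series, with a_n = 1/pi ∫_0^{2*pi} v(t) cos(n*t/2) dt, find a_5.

a_5 = 1/pi ∫_0^{2*pi} (-3*t**2 - 2*t) cos(5*t/2) dt.
Integrating by parts twice (tabular method), an antiderivative of (-3*t**2 - 2*t) cos(5*t/2) is -6*t**2*sin(5*t/2)/5 - 4*t*sin(5*t/2)/5 - 24*t*cos(5*t/2)/25 + 48*sin(5*t/2)/125 - 8*cos(5*t/2)/25; evaluating from 0 to 2*pi: ∫_{0}^{2*pi} (-3*t**2 - 2*t) cos(5*t/2) dt = (8/25 + 48*pi/25) - (-8/25) = 16/25 + 48*pi/25.
Hence a_5 = (1/pi)·(16/25 + 48*pi/25) = 16*(1 + 3*pi)/(25*pi).

16*(1 + 3*pi)/(25*pi)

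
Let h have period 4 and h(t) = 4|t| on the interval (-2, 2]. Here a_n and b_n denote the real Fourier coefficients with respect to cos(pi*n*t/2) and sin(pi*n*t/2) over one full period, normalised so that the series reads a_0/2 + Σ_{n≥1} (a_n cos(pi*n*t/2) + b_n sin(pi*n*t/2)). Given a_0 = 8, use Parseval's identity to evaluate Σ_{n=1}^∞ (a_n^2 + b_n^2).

32/3

Parseval: a_0^2/2 + Σ_{n≥1} (a_n^2+b_n^2) = 1/2 ∫_{-2}^{2} h(t)^2 dt = 128/3.
Subtract a_0^2/2 = 32: Σ (a_n^2+b_n^2) = 32/3.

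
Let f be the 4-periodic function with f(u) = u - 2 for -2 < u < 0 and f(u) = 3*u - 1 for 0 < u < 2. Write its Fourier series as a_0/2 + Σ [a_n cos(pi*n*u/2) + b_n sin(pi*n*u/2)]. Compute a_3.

a_3 = 1/2 ∫_{-2}^{2} f(u) cos(3*pi*u/2) du.
Split the integral at the breakpoints.
Integrating by parts (boundary term plus one more integral), an antiderivative of (u - 2) cos(3*pi*u/2) is 2*u*sin(3*pi*u/2)/(3*pi) - 4*sin(3*pi*u/2)/(3*pi) + 4*cos(3*pi*u/2)/(9*pi**2); evaluating from -2 to 0: ∫_{-2}^{0} (u - 2) cos(3*pi*u/2) du = (4/(9*pi**2)) - (-4/(9*pi**2)) = 8/(9*pi**2).
Integrating by parts (boundary term plus one more integral), an antiderivative of (3*u - 1) cos(3*pi*u/2) is 2*u*sin(3*pi*u/2)/pi - 2*sin(3*pi*u/2)/(3*pi) + 4*cos(3*pi*u/2)/(3*pi**2); evaluating from 0 to 2: ∫_{0}^{2} (3*u - 1) cos(3*pi*u/2) du = (-4/(3*pi**2)) - (4/(3*pi**2)) = -8/(3*pi**2).
Summing the pieces and multiplying by (1/2) gives a_3 = -8/(9*pi**2).

-8/(9*pi**2)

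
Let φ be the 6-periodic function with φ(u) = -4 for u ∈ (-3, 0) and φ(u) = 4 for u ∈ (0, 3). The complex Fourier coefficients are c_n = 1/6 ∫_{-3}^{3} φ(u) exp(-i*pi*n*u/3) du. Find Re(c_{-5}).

0

Since φ is real-valued, Re(c_{-5}) = 1/6 ∫_{-3}^{3} φ(u) cos(-5*pi*u/3) du = a_{5}/2.
(φ is odd, so the integrand is odd over a symmetric interval and the integral vanishes.)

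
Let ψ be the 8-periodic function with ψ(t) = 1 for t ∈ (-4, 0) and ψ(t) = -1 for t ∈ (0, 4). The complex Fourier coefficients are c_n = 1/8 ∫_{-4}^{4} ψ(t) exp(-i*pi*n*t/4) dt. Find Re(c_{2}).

Since ψ is real-valued, Re(c_{2}) = 1/8 ∫_{-4}^{4} ψ(t) cos(pi*t/2) dt = a_{2}/2.
(ψ is odd, so the integrand is odd over a symmetric interval and the integral vanishes.)

0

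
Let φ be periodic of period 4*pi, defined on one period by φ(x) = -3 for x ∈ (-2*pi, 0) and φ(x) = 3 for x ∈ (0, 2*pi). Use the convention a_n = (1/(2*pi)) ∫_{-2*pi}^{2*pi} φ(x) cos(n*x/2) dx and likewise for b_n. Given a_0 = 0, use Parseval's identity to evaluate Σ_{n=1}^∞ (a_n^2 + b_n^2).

Parseval: a_0^2/2 + Σ_{n≥1} (a_n^2+b_n^2) = (1/(2*pi)) ∫_{-2*pi}^{2*pi} φ(x)^2 dx = 18.
Subtract a_0^2/2 = 0: Σ (a_n^2+b_n^2) = 18.

18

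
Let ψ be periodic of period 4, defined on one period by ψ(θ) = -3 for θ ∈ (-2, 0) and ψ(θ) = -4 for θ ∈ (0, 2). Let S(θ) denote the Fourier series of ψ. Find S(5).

θ = 5 differs from θ = 1 by 1 full period(s), and the series is 4-periodic.
ψ is continuous at θ = 1 with value -4, so the series converges to -4 there.

-4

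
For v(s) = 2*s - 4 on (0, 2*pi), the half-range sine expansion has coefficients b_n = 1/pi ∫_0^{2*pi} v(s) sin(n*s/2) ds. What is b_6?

b_6 = 1/pi ∫_0^{2*pi} (2*s - 4) sin(3*s) ds.
Integrating by parts (boundary term plus one more integral), an antiderivative of (2*s - 4) sin(3*s) is -2*s*cos(3*s)/3 + 2*sin(3*s)/9 + 4*cos(3*s)/3; evaluating from 0 to 2*pi: ∫_{0}^{2*pi} (2*s - 4) sin(3*s) ds = (4/3 - 4*pi/3) - (4/3) = -4*pi/3.
Hence b_6 = (1/pi)·(-4*pi/3) = -4/3.

-4/3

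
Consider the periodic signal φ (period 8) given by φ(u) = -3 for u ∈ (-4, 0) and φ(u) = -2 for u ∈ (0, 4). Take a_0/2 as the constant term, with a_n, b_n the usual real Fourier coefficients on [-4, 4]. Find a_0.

a_0 = 1/4 ∫_{-4}^{4} φ(u) du = 1/4 · (-20) = -5.

-5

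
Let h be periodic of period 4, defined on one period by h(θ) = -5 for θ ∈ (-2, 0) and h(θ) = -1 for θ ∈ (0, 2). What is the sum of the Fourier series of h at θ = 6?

θ = 6 differs from θ = -2 by 2 full period(s), and the series is 4-periodic.
At θ = -2 the one-sided limits are h(-2^-) = -1 and h(-2^+) = -5.
By Dirichlet's theorem the series converges to their average, [(-1) + (-5)]/2 = -3.

-3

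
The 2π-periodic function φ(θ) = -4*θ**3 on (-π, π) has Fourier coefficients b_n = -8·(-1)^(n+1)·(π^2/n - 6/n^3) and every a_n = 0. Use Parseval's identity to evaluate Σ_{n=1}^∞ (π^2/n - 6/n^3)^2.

Parseval: Σ b_n^2 = (1/π) ∫_{-π}^{π} φ(θ)^2 dθ = 32*pi**6/7.
b_n^2 = 64·(π^2/n - 6/n^3)^2, so the sum equals (32*pi**6/7)/64 = pi**6/14.

pi**6/14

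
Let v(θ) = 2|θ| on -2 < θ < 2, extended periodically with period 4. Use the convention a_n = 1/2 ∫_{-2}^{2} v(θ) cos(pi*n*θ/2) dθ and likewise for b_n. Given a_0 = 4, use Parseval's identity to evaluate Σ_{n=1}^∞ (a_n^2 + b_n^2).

8/3

Parseval: a_0^2/2 + Σ_{n≥1} (a_n^2+b_n^2) = 1/2 ∫_{-2}^{2} v(θ)^2 dθ = 32/3.
Subtract a_0^2/2 = 8: Σ (a_n^2+b_n^2) = 8/3.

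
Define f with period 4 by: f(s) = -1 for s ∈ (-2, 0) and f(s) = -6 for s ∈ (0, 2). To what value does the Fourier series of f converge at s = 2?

-7/2

At s = 2 the one-sided limits are f(2^-) = -6 and f(2^+) = -1.
By Dirichlet's theorem the series converges to their average, [(-6) + (-1)]/2 = -7/2.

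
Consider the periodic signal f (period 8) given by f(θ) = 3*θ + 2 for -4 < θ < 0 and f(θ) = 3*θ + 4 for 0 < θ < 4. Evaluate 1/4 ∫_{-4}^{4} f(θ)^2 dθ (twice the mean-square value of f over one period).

1/4 ∫_{-4}^{4} f(θ)^2 dθ = 1/4 · (560) = 140.

140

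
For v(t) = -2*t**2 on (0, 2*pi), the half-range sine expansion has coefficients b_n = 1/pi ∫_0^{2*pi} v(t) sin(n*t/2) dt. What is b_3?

b_3 = 1/pi ∫_0^{2*pi} (-2*t**2) sin(3*t/2) dt.
Integrating by parts twice (tabular method), an antiderivative of (-2*t**2) sin(3*t/2) is 4*t**2*cos(3*t/2)/3 - 16*t*sin(3*t/2)/9 - 32*cos(3*t/2)/27; evaluating from 0 to 2*pi: ∫_{0}^{2*pi} (-2*t**2) sin(3*t/2) dt = (32/27 - 16*pi**2/3) - (-32/27) = 64/27 - 16*pi**2/3.
Hence b_3 = (1/pi)·(64/27 - 16*pi**2/3) = 16*(4 - 9*pi**2)/(27*pi).

16*(4 - 9*pi**2)/(27*pi)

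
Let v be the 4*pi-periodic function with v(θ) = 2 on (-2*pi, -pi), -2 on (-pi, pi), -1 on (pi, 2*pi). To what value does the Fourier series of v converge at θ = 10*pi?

1/2

θ = 10*pi differs from θ = 2*pi by 2 full period(s), and the series is 4*pi-periodic.
At θ = 2*pi the one-sided limits are v(2*pi^-) = -1 and v(2*pi^+) = 2.
By Dirichlet's theorem the series converges to their average, [(-1) + (2)]/2 = 1/2.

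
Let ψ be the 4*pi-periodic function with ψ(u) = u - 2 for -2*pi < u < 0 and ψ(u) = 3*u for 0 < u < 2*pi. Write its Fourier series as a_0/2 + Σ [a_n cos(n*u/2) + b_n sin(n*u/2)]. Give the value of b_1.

4/pi + 8

b_1 = (1/(2*pi)) ∫_{-2*pi}^{2*pi} ψ(u) sin(u/2) du.
Split the integral at the breakpoints.
Integrating by parts (boundary term plus one more integral), an antiderivative of (u - 2) sin(u/2) is -2*u*cos(u/2) + 4*sin(u/2) + 4*cos(u/2); evaluating from -2*pi to 0: ∫_{-2*pi}^{0} (u - 2) sin(u/2) du = (4) - (-4*pi - 4) = 8 + 4*pi.
Integrating by parts (boundary term plus one more integral), an antiderivative of (3*u) sin(u/2) is -6*u*cos(u/2) + 12*sin(u/2); evaluating from 0 to 2*pi: ∫_{0}^{2*pi} (3*u) sin(u/2) du = (12*pi) - (0) = 12*pi.
Summing the pieces and multiplying by (1/(2*pi)) gives b_1 = 4/pi + 8.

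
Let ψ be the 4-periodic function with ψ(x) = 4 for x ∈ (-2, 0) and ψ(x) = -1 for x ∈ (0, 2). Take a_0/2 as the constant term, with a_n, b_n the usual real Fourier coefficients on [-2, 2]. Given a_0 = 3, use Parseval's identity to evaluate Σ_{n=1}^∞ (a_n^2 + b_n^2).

25/2

Parseval: a_0^2/2 + Σ_{n≥1} (a_n^2+b_n^2) = 1/2 ∫_{-2}^{2} ψ(x)^2 dx = 17.
Subtract a_0^2/2 = 9/2: Σ (a_n^2+b_n^2) = 25/2.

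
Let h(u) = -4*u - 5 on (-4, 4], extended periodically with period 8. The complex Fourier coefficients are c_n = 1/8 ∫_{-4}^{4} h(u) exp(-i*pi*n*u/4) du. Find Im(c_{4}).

Since h is real-valued, Im(c_{4}) = -1/8 ∫_{-4}^{4} h(u) sin(pi*u) du = -b_{4}/2.
Integrating by parts (boundary term plus one more integral), an antiderivative of (-4*u - 5) sin(pi*u) is 4*u*cos(pi*u)/pi - 4*sin(pi*u)/pi**2 + 5*cos(pi*u)/pi; evaluating from -4 to 4: ∫_{-4}^{4} (-4*u - 5) sin(pi*u) du = (21/pi) - (-11/pi) = 32/pi.
Hence Im(c_{4}) = (-1/8)·(32/pi) = -4/pi.

-4/pi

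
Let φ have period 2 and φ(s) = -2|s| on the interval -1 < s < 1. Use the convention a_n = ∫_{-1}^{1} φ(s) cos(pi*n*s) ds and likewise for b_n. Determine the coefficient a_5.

8/(25*pi**2)

a_5 = ∫_{-1}^{1} φ(s) cos(5*pi*s) ds.
φ is even and cos(5*pi*s) is even, so the integrand is even and a_5 = 2 ∫_0^{1} φ(s) cos(5*pi*s) ds.
Integrating by parts (boundary term plus one more integral), an antiderivative of (-2*s) cos(5*pi*s) is -2*s*sin(5*pi*s)/(5*pi) - 2*cos(5*pi*s)/(25*pi**2); evaluating from 0 to 1: ∫_{0}^{1} (-2*s) cos(5*pi*s) ds = (2/(25*pi**2)) - (-2/(25*pi**2)) = 4/(25*pi**2).
Hence a_5 = 2·(4/(25*pi**2)) = 8/(25*pi**2).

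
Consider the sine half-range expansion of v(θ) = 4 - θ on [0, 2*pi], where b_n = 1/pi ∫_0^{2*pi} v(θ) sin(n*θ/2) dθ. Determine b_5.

4*(4 - pi)/(5*pi)

b_5 = 1/pi ∫_0^{2*pi} (4 - θ) sin(5*θ/2) dθ.
Integrating by parts (boundary term plus one more integral), an antiderivative of (4 - θ) sin(5*θ/2) is 2*θ*cos(5*θ/2)/5 - 4*sin(5*θ/2)/25 - 8*cos(5*θ/2)/5; evaluating from 0 to 2*pi: ∫_{0}^{2*pi} (4 - θ) sin(5*θ/2) dθ = (8/5 - 4*pi/5) - (-8/5) = 16/5 - 4*pi/5.
Hence b_5 = (1/pi)·(16/5 - 4*pi/5) = 4*(4 - pi)/(5*pi).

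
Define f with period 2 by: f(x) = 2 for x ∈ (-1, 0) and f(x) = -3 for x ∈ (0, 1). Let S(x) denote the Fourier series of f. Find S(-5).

x = -5 differs from x = -1 by -2 full period(s), and the series is 2-periodic.
At x = -1 the one-sided limits are f(-1^-) = -3 and f(-1^+) = 2.
By Dirichlet's theorem the series converges to their average, [(-3) + (2)]/2 = -1/2.

-1/2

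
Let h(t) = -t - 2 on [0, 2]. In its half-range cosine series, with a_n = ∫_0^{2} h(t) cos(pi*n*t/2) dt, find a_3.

8/(9*pi**2)

a_3 = ∫_0^{2} (-t - 2) cos(3*pi*t/2) dt.
Integrating by parts (boundary term plus one more integral), an antiderivative of (-t - 2) cos(3*pi*t/2) is -2*t*sin(3*pi*t/2)/(3*pi) - 4*sin(3*pi*t/2)/(3*pi) - 4*cos(3*pi*t/2)/(9*pi**2); evaluating from 0 to 2: ∫_{0}^{2} (-t - 2) cos(3*pi*t/2) dt = (4/(9*pi**2)) - (-4/(9*pi**2)) = 8/(9*pi**2).
Hence a_3 = 8/(9*pi**2).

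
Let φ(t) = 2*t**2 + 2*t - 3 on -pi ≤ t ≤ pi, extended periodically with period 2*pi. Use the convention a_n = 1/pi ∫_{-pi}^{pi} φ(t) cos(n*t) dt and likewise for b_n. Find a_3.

-8/9

a_3 = 1/pi ∫_{-pi}^{pi} φ(t) cos(3*t) dt.
Integrating by parts twice (tabular method), an antiderivative of (2*t**2 + 2*t - 3) cos(3*t) is 2*t**2*sin(3*t)/3 + 2*t*sin(3*t)/3 + 4*t*cos(3*t)/9 - 31*sin(3*t)/27 + 2*cos(3*t)/9; evaluating from -pi to pi: ∫_{-pi}^{pi} (2*t**2 + 2*t - 3) cos(3*t) dt = (-4*pi/9 - 2/9) - (-2/9 + 4*pi/9) = -8*pi/9.
Hence a_3 = (1/pi)·(-8*pi/9) = -8/9.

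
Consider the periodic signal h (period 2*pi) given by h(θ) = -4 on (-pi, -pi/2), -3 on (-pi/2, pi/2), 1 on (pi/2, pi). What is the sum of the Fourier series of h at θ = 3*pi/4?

h is continuous at θ = 3*pi/4 with value 1, so the series converges to 1 there.

1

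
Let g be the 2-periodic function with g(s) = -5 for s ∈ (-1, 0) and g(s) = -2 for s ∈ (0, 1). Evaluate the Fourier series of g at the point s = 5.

s = 5 differs from s = 1 by 2 full period(s), and the series is 2-periodic.
At s = 1 the one-sided limits are g(1^-) = -2 and g(1^+) = -5.
By Dirichlet's theorem the series converges to their average, [(-2) + (-5)]/2 = -7/2.

-7/2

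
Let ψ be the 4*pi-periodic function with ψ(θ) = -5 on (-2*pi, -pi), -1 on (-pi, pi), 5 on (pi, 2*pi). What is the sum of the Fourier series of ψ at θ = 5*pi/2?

-5

θ = 5*pi/2 differs from θ = -3*pi/2 by 1 full period(s), and the series is 4*pi-periodic.
ψ is continuous at θ = -3*pi/2 with value -5, so the series converges to -5 there.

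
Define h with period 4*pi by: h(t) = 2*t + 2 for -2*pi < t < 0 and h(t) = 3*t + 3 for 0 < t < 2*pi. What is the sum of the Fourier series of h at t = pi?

3 + 3*pi

h is continuous at t = pi with value 3 + 3*pi, so the series converges to 3 + 3*pi there.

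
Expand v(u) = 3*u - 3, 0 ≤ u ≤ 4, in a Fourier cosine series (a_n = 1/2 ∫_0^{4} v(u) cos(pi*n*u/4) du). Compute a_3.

-16/(3*pi**2)

a_3 = 1/2 ∫_0^{4} (3*u - 3) cos(3*pi*u/4) du.
Integrating by parts (boundary term plus one more integral), an antiderivative of (3*u - 3) cos(3*pi*u/4) is 4*u*sin(3*pi*u/4)/pi - 4*sin(3*pi*u/4)/pi + 16*cos(3*pi*u/4)/(3*pi**2); evaluating from 0 to 4: ∫_{0}^{4} (3*u - 3) cos(3*pi*u/4) du = (-16/(3*pi**2)) - (16/(3*pi**2)) = -32/(3*pi**2).
Hence a_3 = (1/2)·(-32/(3*pi**2)) = -16/(3*pi**2).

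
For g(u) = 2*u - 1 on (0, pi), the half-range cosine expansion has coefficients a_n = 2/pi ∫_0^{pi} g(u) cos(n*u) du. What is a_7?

a_7 = 2/pi ∫_0^{pi} (2*u - 1) cos(7*u) du.
Integrating by parts (boundary term plus one more integral), an antiderivative of (2*u - 1) cos(7*u) is 2*u*sin(7*u)/7 - sin(7*u)/7 + 2*cos(7*u)/49; evaluating from 0 to pi: ∫_{0}^{pi} (2*u - 1) cos(7*u) du = (-2/49) - (2/49) = -4/49.
Hence a_7 = (2/pi)·(-4/49) = -8/(49*pi).

-8/(49*pi)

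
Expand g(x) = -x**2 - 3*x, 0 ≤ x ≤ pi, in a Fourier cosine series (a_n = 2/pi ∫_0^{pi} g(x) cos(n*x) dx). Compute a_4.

-1/4

a_4 = 2/pi ∫_0^{pi} (-x**2 - 3*x) cos(4*x) dx.
Integrating by parts twice (tabular method), an antiderivative of (-x**2 - 3*x) cos(4*x) is -x**2*sin(4*x)/4 - 3*x*sin(4*x)/4 - x*cos(4*x)/8 + sin(4*x)/32 - 3*cos(4*x)/16; evaluating from 0 to pi: ∫_{0}^{pi} (-x**2 - 3*x) cos(4*x) dx = (-pi/8 - 3/16) - (-3/16) = -pi/8.
Hence a_4 = (2/pi)·(-pi/8) = -1/4.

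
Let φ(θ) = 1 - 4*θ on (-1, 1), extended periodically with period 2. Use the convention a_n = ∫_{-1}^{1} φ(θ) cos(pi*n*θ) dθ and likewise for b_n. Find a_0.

a_0 = ∫_{-1}^{1} φ(θ) dθ = 2.

2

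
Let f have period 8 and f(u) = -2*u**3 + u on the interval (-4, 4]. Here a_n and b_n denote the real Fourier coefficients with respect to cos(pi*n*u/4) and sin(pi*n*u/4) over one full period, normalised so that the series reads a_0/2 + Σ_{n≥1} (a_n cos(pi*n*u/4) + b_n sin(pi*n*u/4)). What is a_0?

a_0 = 1/4 ∫_{-4}^{4} f(u) du = 1/4 · (0) = 0.

0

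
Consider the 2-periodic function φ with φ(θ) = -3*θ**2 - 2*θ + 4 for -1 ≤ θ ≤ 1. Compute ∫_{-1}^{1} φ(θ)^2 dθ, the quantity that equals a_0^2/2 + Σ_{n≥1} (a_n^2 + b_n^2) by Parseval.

334/15

∫_{-1}^{1} φ(θ)^2 dθ = 334/15.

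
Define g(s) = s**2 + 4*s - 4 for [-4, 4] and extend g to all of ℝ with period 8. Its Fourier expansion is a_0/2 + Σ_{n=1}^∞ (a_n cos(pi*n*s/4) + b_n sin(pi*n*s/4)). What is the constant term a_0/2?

a_0 = 1/4 ∫_{-4}^{4} g(s) ds = 1/4 · (32/3) = 8/3.
So the constant term a_0/2 = 4/3.

4/3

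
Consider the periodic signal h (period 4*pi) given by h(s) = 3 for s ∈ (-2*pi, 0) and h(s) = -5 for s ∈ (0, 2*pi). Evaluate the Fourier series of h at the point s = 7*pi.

s = 7*pi differs from s = -pi by 2 full period(s), and the series is 4*pi-periodic.
h is continuous at s = -pi with value 3, so the series converges to 3 there.

3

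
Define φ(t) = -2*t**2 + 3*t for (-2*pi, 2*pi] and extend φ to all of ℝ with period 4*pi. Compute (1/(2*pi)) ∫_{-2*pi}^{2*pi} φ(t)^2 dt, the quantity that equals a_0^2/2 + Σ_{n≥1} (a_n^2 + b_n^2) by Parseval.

(1/(2*pi)) ∫_{-2*pi}^{2*pi} φ(t)^2 dt = (1/(2*pi)) · (pi**3*(48 + 256*pi**2/5)) = pi**2*(24 + 128*pi**2/5).

pi**2*(24 + 128*pi**2/5)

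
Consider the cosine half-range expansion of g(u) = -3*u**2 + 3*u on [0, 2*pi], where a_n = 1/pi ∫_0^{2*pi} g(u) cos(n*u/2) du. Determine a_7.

a_7 = 1/pi ∫_0^{2*pi} (-3*u**2 + 3*u) cos(7*u/2) du.
Integrating by parts twice (tabular method), an antiderivative of (-3*u**2 + 3*u) cos(7*u/2) is -6*u**2*sin(7*u/2)/7 + 6*u*sin(7*u/2)/7 - 24*u*cos(7*u/2)/49 + 48*sin(7*u/2)/343 + 12*cos(7*u/2)/49; evaluating from 0 to 2*pi: ∫_{0}^{2*pi} (-3*u**2 + 3*u) cos(7*u/2) du = (-12/49 + 48*pi/49) - (12/49) = -24/49 + 48*pi/49.
Hence a_7 = (1/pi)·(-24/49 + 48*pi/49) = 24*(-1 + 2*pi)/(49*pi).

24*(-1 + 2*pi)/(49*pi)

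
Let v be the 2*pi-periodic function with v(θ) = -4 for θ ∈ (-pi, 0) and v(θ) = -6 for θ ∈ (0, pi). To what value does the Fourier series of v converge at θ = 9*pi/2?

θ = 9*pi/2 differs from θ = pi/2 by 2 full period(s), and the series is 2*pi-periodic.
v is continuous at θ = pi/2 with value -6, so the series converges to -6 there.

-6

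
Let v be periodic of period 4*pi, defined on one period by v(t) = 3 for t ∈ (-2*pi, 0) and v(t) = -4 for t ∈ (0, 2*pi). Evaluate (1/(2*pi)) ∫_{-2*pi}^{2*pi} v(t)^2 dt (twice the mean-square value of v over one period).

25

(1/(2*pi)) ∫_{-2*pi}^{2*pi} v(t)^2 dt = (1/(2*pi)) · (50*pi) = 25.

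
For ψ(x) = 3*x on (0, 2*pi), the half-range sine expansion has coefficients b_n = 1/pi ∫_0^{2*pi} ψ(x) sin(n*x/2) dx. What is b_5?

b_5 = 1/pi ∫_0^{2*pi} (3*x) sin(5*x/2) dx.
Integrating by parts (boundary term plus one more integral), an antiderivative of (3*x) sin(5*x/2) is -6*x*cos(5*x/2)/5 + 12*sin(5*x/2)/25; evaluating from 0 to 2*pi: ∫_{0}^{2*pi} (3*x) sin(5*x/2) dx = (12*pi/5) - (0) = 12*pi/5.
Hence b_5 = (1/pi)·(12*pi/5) = 12/5.

12/5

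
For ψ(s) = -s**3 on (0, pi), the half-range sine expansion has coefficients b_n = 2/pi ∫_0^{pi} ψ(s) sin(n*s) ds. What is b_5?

b_5 = 2/pi ∫_0^{pi} (-s**3) sin(5*s) ds.
Integrating by parts three times (tabular method), an antiderivative of (-s**3) sin(5*s) is s**3*cos(5*s)/5 - 3*s**2*sin(5*s)/25 - 6*s*cos(5*s)/125 + 6*sin(5*s)/625; evaluating from 0 to pi: ∫_{0}^{pi} (-s**3) sin(5*s) ds = (pi*(6 - 25*pi**2)/125) - (0) = pi*(6 - 25*pi**2)/125.
Hence b_5 = (2/pi)·(pi*(6 - 25*pi**2)/125) = 12/125 - 2*pi**2/5.

12/125 - 2*pi**2/5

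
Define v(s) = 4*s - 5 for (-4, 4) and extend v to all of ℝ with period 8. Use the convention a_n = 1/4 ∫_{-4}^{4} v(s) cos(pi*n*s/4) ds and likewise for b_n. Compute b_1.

32/pi

b_1 = 1/4 ∫_{-4}^{4} v(s) sin(pi*s/4) ds.
Integrating by parts (boundary term plus one more integral), an antiderivative of (4*s - 5) sin(pi*s/4) is -16*s*cos(pi*s/4)/pi + 64*sin(pi*s/4)/pi**2 + 20*cos(pi*s/4)/pi; evaluating from -4 to 4: ∫_{-4}^{4} (4*s - 5) sin(pi*s/4) ds = (44/pi) - (-84/pi) = 128/pi.
Hence b_1 = (1/4)·(128/pi) = 32/pi.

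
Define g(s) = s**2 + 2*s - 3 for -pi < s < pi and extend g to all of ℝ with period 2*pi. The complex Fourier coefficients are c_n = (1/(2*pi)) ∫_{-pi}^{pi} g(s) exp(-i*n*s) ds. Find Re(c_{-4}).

Since g is real-valued, Re(c_{-4}) = (1/(2*pi)) ∫_{-pi}^{pi} g(s) cos(-4*s) ds = a_{4}/2.
Integrating by parts twice (tabular method), an antiderivative of (s**2 + 2*s - 3) cos(-4*s) is s**2*sin(4*s)/4 + s*sin(4*s)/2 + s*cos(4*s)/8 - 25*sin(4*s)/32 + cos(4*s)/8; evaluating from -pi to pi: ∫_{-pi}^{pi} (s**2 + 2*s - 3) cos(-4*s) ds = (1/8 + pi/8) - (1/8 - pi/8) = pi/4.
Hence Re(c_{-4}) = (1/(2*pi))·(pi/4) = 1/8.

1/8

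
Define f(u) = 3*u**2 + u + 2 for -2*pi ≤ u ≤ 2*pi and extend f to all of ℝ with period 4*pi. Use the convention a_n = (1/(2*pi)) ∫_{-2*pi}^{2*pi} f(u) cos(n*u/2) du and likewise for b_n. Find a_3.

-16/3

a_3 = (1/(2*pi)) ∫_{-2*pi}^{2*pi} f(u) cos(3*u/2) du.
Integrating by parts twice (tabular method), an antiderivative of (3*u**2 + u + 2) cos(3*u/2) is 2*u**2*sin(3*u/2) + 2*u*sin(3*u/2)/3 + 8*u*cos(3*u/2)/3 - 4*sin(3*u/2)/9 + 4*cos(3*u/2)/9; evaluating from -2*pi to 2*pi: ∫_{-2*pi}^{2*pi} (3*u**2 + u + 2) cos(3*u/2) du = (-16*pi/3 - 4/9) - (-4/9 + 16*pi/3) = -32*pi/3.
Hence a_3 = (1/(2*pi))·(-32*pi/3) = -16/3.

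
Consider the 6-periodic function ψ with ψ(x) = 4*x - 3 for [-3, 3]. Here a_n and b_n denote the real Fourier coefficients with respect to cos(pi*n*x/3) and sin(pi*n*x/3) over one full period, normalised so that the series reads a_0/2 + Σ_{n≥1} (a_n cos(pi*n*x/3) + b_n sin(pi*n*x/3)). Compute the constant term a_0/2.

a_0 = 1/3 ∫_{-3}^{3} ψ(x) dx = 1/3 · (-18) = -6.
So the constant term a_0/2 = -3.

-3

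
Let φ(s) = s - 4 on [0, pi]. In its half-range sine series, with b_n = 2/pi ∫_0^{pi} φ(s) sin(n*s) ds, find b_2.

-1

b_2 = 2/pi ∫_0^{pi} (s - 4) sin(2*s) ds.
Integrating by parts (boundary term plus one more integral), an antiderivative of (s - 4) sin(2*s) is -s*cos(2*s)/2 + sin(2*s)/4 + 2*cos(2*s); evaluating from 0 to pi: ∫_{0}^{pi} (s - 4) sin(2*s) ds = (2 - pi/2) - (2) = -pi/2.
Hence b_2 = (2/pi)·(-pi/2) = -1.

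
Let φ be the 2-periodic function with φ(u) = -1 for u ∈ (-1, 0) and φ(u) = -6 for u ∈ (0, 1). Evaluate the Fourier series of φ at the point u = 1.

At u = 1 the one-sided limits are φ(1^-) = -6 and φ(1^+) = -1.
By Dirichlet's theorem the series converges to their average, [(-6) + (-1)]/2 = -7/2.

-7/2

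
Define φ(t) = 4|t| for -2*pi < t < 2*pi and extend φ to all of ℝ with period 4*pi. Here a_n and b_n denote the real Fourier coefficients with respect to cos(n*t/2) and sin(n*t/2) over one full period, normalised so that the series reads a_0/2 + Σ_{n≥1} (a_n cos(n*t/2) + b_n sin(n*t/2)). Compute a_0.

8*pi

a_0 = (1/(2*pi)) ∫_{-2*pi}^{2*pi} φ(t) dt = (1/(2*pi)) · (16*pi**2) = 8*pi.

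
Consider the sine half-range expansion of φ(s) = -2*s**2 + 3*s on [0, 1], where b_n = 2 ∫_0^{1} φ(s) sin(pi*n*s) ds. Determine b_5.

b_5 = 2 ∫_0^{1} (-2*s**2 + 3*s) sin(5*pi*s) ds.
Integrating by parts twice (tabular method), an antiderivative of (-2*s**2 + 3*s) sin(5*pi*s) is 2*s**2*cos(5*pi*s)/(5*pi) - 4*s*sin(5*pi*s)/(25*pi**2) - 3*s*cos(5*pi*s)/(5*pi) + 3*sin(5*pi*s)/(25*pi**2) - 4*cos(5*pi*s)/(125*pi**3); evaluating from 0 to 1: ∫_{0}^{1} (-2*s**2 + 3*s) sin(5*pi*s) ds = ((4 + 25*pi**2)/(125*pi**3)) - (-4/(125*pi**3)) = (8 + 25*pi**2)/(125*pi**3).
Hence b_5 = 2·((8 + 25*pi**2)/(125*pi**3)) = 2*(8 + 25*pi**2)/(125*pi**3).

2*(8 + 25*pi**2)/(125*pi**3)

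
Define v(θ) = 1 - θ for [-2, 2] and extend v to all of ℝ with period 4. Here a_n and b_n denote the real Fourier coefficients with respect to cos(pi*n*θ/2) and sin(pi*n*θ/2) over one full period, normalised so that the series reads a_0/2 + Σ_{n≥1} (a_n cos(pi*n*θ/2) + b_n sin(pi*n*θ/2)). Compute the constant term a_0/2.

a_0 = 1/2 ∫_{-2}^{2} v(θ) dθ = 1/2 · (4) = 2.
So the constant term a_0/2 = 1.

1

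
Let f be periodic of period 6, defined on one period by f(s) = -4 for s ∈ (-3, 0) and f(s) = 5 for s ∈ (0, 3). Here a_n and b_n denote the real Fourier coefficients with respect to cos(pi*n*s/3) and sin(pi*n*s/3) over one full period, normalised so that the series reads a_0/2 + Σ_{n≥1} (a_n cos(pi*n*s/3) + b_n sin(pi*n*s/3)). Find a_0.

1

a_0 = 1/3 ∫_{-3}^{3} f(s) ds = 1/3 · (3) = 1.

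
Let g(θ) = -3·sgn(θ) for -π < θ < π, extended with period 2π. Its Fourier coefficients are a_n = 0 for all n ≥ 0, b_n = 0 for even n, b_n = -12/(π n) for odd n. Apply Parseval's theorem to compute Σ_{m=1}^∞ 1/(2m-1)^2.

pi**2/8

Parseval: Σ b_n^2 = (1/π) ∫_{-π}^{π} g(θ)^2 dθ = 18.
Only odd n contribute, with b_n^2 = 144/(π^2 n^2), so Σ_{m≥1} 1/(2m-1)^2 = π^2·(18)/144 = pi**2/8.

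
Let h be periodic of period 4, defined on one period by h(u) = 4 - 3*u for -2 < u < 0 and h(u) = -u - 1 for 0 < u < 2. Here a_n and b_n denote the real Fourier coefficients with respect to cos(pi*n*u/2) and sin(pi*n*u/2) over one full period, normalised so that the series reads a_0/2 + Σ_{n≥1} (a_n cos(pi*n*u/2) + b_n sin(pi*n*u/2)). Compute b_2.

4/pi

b_2 = 1/2 ∫_{-2}^{2} h(u) sin(pi*u) du.
Split the integral at the breakpoints.
Integrating by parts (boundary term plus one more integral), an antiderivative of (4 - 3*u) sin(pi*u) is 3*u*cos(pi*u)/pi - 3*sin(pi*u)/pi**2 - 4*cos(pi*u)/pi; evaluating from -2 to 0: ∫_{-2}^{0} (4 - 3*u) sin(pi*u) du = (-4/pi) - (-10/pi) = 6/pi.
Integrating by parts (boundary term plus one more integral), an antiderivative of (-u - 1) sin(pi*u) is u*cos(pi*u)/pi - sin(pi*u)/pi**2 + cos(pi*u)/pi; evaluating from 0 to 2: ∫_{0}^{2} (-u - 1) sin(pi*u) du = (3/pi) - (1/pi) = 2/pi.
Summing the pieces and multiplying by (1/2) gives b_2 = 4/pi.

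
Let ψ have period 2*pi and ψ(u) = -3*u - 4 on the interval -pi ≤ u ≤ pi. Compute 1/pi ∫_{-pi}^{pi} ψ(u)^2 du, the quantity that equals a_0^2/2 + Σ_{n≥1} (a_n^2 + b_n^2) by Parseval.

32 + 6*pi**2

1/pi ∫_{-pi}^{pi} ψ(u)^2 du = 1/pi · (32*pi + 6*pi**3) = 32 + 6*pi**2.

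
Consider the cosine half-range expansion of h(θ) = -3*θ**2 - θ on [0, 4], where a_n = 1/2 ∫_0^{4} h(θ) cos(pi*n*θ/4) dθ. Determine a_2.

-48/pi**2

a_2 = 1/2 ∫_0^{4} (-3*θ**2 - θ) cos(pi*θ/2) dθ.
Integrating by parts twice (tabular method), an antiderivative of (-3*θ**2 - θ) cos(pi*θ/2) is -6*θ**2*sin(pi*θ/2)/pi - 2*θ*sin(pi*θ/2)/pi - 24*θ*cos(pi*θ/2)/pi**2 + 48*sin(pi*θ/2)/pi**3 - 4*cos(pi*θ/2)/pi**2; evaluating from 0 to 4: ∫_{0}^{4} (-3*θ**2 - θ) cos(pi*θ/2) dθ = (-100/pi**2) - (-4/pi**2) = -96/pi**2.
Hence a_2 = (1/2)·(-96/pi**2) = -48/pi**2.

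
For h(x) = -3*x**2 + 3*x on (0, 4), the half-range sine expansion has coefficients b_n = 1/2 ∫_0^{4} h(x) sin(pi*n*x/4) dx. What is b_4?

18/pi

b_4 = 1/2 ∫_0^{4} (-3*x**2 + 3*x) sin(pi*x) dx.
Integrating by parts twice (tabular method), an antiderivative of (-3*x**2 + 3*x) sin(pi*x) is 3*x**2*cos(pi*x)/pi - 6*x*sin(pi*x)/pi**2 - 3*x*cos(pi*x)/pi + 3*sin(pi*x)/pi**2 - 6*cos(pi*x)/pi**3; evaluating from 0 to 4: ∫_{0}^{4} (-3*x**2 + 3*x) sin(pi*x) dx = (-6/pi**3 + 36/pi) - (-6/pi**3) = 36/pi.
Hence b_4 = (1/2)·(36/pi) = 18/pi.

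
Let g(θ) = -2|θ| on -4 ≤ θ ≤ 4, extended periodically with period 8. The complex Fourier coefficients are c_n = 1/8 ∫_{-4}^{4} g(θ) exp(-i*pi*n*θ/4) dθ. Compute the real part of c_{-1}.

16/pi**2

Since g is real-valued, Re(c_{-1}) = 1/8 ∫_{-4}^{4} g(θ) cos(-pi*θ/4) dθ = a_{1}/2.
g is even and cos(-pi*θ/4) is even, so the integrand is even: ∫_{-4}^{4} g(θ) cos(-pi*θ/4) dθ = 2∫_0^{4} g(θ) cos(-pi*θ/4) dθ.
Integrating by parts (boundary term plus one more integral), an antiderivative of (-2*θ) cos(-pi*θ/4) is -8*θ*sin(pi*θ/4)/pi - 32*cos(pi*θ/4)/pi**2; evaluating from 0 to 4: ∫_{0}^{4} (-2*θ) cos(-pi*θ/4) dθ = (32/pi**2) - (-32/pi**2) = 64/pi**2.
So ∫_{-4}^{4} g(θ) cos(-pi*θ/4) dθ = 128/pi**2.
Hence Re(c_{-1}) = (1/8)·(128/pi**2) = 16/pi**2.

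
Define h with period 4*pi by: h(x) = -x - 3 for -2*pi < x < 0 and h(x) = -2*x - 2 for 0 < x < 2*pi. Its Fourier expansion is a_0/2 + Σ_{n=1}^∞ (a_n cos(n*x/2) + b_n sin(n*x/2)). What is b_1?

b_1 = (1/(2*pi)) ∫_{-2*pi}^{2*pi} h(x) sin(x/2) dx.
Split the integral at the breakpoints.
Integrating by parts (boundary term plus one more integral), an antiderivative of (-x - 3) sin(x/2) is 2*x*cos(x/2) - 4*sin(x/2) + 6*cos(x/2); evaluating from -2*pi to 0: ∫_{-2*pi}^{0} (-x - 3) sin(x/2) dx = (6) - (-6 + 4*pi) = 12 - 4*pi.
Integrating by parts (boundary term plus one more integral), an antiderivative of (-2*x - 2) sin(x/2) is 4*x*cos(x/2) - 8*sin(x/2) + 4*cos(x/2); evaluating from 0 to 2*pi: ∫_{0}^{2*pi} (-2*x - 2) sin(x/2) dx = (-8*pi - 4) - (4) = -8*pi - 8.
Summing the pieces and multiplying by (1/(2*pi)) gives b_1 = -6 + 2/pi.

-6 + 2/pi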